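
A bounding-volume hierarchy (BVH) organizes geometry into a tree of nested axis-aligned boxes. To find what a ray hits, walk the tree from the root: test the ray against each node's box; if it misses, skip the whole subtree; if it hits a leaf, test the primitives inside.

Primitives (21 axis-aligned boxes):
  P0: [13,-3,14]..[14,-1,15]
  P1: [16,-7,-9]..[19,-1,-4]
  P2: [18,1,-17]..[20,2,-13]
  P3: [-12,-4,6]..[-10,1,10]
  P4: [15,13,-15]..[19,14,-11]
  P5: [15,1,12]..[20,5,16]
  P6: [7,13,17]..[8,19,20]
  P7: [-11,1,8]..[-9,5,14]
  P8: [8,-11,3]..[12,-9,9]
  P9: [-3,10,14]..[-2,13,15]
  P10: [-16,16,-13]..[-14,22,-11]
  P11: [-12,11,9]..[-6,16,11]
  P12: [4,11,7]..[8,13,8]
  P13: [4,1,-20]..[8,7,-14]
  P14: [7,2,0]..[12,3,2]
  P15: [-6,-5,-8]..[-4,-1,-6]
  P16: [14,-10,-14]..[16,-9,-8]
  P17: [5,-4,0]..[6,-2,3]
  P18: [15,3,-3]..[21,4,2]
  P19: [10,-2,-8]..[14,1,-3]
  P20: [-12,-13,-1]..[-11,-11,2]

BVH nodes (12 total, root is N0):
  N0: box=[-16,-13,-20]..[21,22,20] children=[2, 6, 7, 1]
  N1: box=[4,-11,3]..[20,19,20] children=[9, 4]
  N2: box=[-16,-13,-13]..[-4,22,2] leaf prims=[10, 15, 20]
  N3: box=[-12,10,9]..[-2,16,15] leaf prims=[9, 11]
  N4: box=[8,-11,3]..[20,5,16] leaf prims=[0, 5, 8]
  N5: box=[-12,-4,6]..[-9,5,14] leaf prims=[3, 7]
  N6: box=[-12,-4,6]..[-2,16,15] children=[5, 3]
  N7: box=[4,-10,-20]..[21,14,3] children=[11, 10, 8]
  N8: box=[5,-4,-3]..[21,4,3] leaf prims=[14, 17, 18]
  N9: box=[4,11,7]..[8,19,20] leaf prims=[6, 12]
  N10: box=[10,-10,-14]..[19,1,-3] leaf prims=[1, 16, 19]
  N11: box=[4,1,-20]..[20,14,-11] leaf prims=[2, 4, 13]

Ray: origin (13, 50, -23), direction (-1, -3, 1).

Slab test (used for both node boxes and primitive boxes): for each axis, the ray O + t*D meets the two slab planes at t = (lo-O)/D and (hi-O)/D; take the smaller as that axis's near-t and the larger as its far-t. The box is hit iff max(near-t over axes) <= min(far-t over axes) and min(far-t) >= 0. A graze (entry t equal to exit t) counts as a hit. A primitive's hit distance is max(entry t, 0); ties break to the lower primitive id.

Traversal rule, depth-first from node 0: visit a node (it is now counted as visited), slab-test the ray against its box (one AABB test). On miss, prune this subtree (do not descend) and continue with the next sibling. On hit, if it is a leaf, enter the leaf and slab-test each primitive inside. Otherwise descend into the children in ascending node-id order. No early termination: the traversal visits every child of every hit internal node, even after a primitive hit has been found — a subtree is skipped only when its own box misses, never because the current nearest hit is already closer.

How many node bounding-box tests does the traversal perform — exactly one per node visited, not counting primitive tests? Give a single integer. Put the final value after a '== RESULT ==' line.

Trace the traversal:
N0 x:[-8,29] y:[28/3,21] z:[3,43] -> hit [28/3,21], descend [1, 2, 6, 7]
  N1 x:[-7,9] y:[31/3,61/3] z:[26,43] -> miss, prune
  N2 x:[17,29] y:[28/3,21] z:[10,25] -> hit [17,21] leaf, test {P10(miss), P15@t=17, P20(miss)}
  N6 x:[15,25] y:[34/3,18] z:[29,38] -> miss, prune
  N7 x:[-8,9] y:[12,20] z:[3,26] -> miss, prune

Visited [0, 1, 2, 6, 7]. Tests: 5 box, 1 leaf. Nearest: P15.

== RESULT ==
5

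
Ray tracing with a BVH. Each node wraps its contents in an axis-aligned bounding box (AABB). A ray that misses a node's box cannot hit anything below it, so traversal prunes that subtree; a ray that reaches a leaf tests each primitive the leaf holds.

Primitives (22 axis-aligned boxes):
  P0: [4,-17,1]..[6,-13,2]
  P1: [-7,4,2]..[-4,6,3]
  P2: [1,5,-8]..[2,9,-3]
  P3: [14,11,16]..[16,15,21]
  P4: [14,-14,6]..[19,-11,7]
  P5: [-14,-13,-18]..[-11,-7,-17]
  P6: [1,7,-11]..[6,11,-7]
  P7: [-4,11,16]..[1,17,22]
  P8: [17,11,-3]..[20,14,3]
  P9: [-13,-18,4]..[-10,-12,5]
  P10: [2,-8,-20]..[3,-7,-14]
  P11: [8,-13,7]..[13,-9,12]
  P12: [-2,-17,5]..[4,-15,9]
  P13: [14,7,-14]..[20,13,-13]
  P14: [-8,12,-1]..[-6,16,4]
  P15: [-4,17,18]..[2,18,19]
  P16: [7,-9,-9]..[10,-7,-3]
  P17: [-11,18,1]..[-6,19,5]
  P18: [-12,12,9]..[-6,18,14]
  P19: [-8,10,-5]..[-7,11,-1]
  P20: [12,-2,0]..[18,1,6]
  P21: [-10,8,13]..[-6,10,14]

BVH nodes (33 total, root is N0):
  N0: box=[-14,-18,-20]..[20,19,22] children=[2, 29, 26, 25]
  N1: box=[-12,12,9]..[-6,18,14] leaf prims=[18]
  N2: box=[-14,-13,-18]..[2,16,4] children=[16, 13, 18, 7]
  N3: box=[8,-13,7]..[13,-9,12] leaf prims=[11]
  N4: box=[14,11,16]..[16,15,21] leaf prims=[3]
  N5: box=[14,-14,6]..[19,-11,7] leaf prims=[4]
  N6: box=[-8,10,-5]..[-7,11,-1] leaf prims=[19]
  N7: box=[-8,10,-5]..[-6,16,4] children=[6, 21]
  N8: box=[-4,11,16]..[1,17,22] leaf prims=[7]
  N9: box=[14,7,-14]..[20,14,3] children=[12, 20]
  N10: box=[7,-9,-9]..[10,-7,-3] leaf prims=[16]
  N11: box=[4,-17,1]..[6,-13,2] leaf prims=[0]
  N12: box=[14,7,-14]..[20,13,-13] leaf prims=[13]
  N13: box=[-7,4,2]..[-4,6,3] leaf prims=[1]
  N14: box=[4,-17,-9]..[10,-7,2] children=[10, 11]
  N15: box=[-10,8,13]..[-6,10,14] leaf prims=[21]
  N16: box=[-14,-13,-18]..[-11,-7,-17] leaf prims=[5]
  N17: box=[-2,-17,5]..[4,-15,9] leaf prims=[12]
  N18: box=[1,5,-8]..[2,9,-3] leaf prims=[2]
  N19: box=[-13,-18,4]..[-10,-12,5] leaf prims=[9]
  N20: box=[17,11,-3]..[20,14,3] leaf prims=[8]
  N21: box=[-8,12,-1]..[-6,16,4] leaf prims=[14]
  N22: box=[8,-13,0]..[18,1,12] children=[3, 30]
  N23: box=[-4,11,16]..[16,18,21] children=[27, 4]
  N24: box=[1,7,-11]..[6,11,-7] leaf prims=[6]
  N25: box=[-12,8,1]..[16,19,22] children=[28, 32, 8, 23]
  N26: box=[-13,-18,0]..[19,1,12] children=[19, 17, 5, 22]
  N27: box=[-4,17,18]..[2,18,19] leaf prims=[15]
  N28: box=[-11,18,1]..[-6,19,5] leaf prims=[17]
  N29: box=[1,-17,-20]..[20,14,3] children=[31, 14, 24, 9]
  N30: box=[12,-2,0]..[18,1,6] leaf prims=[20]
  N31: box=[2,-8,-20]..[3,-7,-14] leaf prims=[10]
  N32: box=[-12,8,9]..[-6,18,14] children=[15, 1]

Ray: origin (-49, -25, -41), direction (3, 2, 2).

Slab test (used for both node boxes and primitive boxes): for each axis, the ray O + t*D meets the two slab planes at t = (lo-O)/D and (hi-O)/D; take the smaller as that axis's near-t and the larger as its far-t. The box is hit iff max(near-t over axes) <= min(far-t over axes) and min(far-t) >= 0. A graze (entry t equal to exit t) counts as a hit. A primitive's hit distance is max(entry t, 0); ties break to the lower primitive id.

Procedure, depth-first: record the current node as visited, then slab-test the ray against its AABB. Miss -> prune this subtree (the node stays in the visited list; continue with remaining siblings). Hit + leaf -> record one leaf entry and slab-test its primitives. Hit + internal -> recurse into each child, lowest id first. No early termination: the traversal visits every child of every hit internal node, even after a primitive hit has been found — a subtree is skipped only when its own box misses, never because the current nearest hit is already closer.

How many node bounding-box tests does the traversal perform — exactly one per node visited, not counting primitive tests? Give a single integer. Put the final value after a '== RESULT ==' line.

Walk:
N0 x:[35/3,23] y:[7/2,22] z:[21/2,63/2] -> hit [35/3,22], descend [2, 25, 26, 29]
  N2 x:[35/3,17] y:[6,41/2] z:[23/2,45/2] -> hit [35/3,17], descend [7, 13, 16, 18]
    N7 x:[41/3,43/3] y:[35/2,41/2] z:[18,45/2] -> miss, prune
    N13 x:[14,15] y:[29/2,31/2] z:[43/2,22] -> miss, prune
    N16 x:[35/3,38/3] y:[6,9] z:[23/2,12] -> miss, prune
    N18 x:[50/3,17] y:[15,17] z:[33/2,19] -> hit [50/3,17] leaf, test {P2@t=50/3}
  N25 x:[37/3,65/3] y:[33/2,22] z:[21,63/2] -> hit [21,65/3], descend [8, 23, 28, 32]
    N8 x:[15,50/3] y:[18,21] z:[57/2,63/2] -> miss, prune
    N23 x:[15,65/3] y:[18,43/2] z:[57/2,31] -> miss, prune
    N28 x:[38/3,43/3] y:[43/2,22] z:[21,23] -> miss, prune
    N32 x:[37/3,43/3] y:[33/2,43/2] z:[25,55/2] -> miss, prune
  N26 x:[12,68/3] y:[7/2,13] z:[41/2,53/2] -> miss, prune
  N29 x:[50/3,23] y:[4,39/2] z:[21/2,22] -> hit [50/3,39/2], descend [9, 14, 24, 31]
    N9 x:[21,23] y:[16,39/2] z:[27/2,22] -> miss, prune
    N14 x:[53/3,59/3] y:[4,9] z:[16,43/2] -> miss, prune
    N24 x:[50/3,55/3] y:[16,18] z:[15,17] -> hit [50/3,17] leaf, test {P6@t=50/3}
    N31 x:[17,52/3] y:[17/2,9] z:[21/2,27/2] -> miss, prune

Visited [0, 2, 7, 13, 16, 18, 25, 8, 23, 28, 32, 26, 29, 9, 14, 24, 31]. Tests: 17 box, 2 leaf. Nearest: P2.

== RESULT ==
17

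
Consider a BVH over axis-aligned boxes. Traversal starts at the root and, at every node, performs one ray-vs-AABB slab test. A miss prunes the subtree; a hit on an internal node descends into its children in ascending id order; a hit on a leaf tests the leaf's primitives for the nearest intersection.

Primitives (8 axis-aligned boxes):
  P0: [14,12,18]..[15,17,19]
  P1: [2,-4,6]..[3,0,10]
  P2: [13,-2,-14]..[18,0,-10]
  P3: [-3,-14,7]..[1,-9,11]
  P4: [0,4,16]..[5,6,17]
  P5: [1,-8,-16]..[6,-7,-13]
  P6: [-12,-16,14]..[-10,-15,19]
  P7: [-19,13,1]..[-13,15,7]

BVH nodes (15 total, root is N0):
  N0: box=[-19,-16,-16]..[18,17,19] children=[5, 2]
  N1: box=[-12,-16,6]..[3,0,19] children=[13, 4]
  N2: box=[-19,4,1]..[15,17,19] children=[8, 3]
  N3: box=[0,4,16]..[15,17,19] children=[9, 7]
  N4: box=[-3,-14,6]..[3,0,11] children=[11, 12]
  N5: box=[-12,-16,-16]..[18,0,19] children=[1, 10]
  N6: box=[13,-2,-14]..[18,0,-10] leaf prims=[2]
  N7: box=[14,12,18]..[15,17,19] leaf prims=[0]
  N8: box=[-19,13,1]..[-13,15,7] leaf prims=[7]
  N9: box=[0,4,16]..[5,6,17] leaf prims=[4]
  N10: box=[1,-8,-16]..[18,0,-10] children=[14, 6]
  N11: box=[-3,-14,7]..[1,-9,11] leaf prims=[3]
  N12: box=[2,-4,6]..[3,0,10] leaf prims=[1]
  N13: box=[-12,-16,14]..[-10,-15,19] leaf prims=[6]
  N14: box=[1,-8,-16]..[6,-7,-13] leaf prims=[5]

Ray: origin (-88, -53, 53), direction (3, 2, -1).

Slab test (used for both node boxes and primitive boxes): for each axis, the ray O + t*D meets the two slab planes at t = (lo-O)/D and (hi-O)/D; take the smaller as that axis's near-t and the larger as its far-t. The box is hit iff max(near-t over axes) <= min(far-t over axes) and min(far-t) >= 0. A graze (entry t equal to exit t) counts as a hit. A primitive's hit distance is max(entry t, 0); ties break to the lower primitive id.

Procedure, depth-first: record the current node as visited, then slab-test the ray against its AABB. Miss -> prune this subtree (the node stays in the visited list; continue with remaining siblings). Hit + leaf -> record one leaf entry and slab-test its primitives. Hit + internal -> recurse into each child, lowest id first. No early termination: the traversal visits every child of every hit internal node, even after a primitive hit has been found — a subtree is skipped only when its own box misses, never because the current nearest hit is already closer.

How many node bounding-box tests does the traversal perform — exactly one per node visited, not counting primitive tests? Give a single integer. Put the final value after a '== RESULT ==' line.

Trace the traversal:
N0 x:[23,106/3] y:[37/2,35] z:[34,69] -> hit [34,35], descend [2, 5]
  N2 x:[23,103/3] y:[57/2,35] z:[34,52] -> hit [34,103/3], descend [3, 8]
    N3 x:[88/3,103/3] y:[57/2,35] z:[34,37] -> hit [34,103/3], descend [7, 9]
      N7 x:[34,103/3] y:[65/2,35] z:[34,35] -> hit [34,103/3] leaf, test {P0@t=34}
      N9 x:[88/3,31] y:[57/2,59/2] z:[36,37] -> miss, prune
    N8 x:[23,25] y:[33,34] z:[46,52] -> miss, prune
  N5 x:[76/3,106/3] y:[37/2,53/2] z:[34,69] -> miss, prune

Visited [0, 2, 3, 7, 9, 8, 5]. Tests: 7 box, 1 leaf. Nearest: P0.

== RESULT ==
7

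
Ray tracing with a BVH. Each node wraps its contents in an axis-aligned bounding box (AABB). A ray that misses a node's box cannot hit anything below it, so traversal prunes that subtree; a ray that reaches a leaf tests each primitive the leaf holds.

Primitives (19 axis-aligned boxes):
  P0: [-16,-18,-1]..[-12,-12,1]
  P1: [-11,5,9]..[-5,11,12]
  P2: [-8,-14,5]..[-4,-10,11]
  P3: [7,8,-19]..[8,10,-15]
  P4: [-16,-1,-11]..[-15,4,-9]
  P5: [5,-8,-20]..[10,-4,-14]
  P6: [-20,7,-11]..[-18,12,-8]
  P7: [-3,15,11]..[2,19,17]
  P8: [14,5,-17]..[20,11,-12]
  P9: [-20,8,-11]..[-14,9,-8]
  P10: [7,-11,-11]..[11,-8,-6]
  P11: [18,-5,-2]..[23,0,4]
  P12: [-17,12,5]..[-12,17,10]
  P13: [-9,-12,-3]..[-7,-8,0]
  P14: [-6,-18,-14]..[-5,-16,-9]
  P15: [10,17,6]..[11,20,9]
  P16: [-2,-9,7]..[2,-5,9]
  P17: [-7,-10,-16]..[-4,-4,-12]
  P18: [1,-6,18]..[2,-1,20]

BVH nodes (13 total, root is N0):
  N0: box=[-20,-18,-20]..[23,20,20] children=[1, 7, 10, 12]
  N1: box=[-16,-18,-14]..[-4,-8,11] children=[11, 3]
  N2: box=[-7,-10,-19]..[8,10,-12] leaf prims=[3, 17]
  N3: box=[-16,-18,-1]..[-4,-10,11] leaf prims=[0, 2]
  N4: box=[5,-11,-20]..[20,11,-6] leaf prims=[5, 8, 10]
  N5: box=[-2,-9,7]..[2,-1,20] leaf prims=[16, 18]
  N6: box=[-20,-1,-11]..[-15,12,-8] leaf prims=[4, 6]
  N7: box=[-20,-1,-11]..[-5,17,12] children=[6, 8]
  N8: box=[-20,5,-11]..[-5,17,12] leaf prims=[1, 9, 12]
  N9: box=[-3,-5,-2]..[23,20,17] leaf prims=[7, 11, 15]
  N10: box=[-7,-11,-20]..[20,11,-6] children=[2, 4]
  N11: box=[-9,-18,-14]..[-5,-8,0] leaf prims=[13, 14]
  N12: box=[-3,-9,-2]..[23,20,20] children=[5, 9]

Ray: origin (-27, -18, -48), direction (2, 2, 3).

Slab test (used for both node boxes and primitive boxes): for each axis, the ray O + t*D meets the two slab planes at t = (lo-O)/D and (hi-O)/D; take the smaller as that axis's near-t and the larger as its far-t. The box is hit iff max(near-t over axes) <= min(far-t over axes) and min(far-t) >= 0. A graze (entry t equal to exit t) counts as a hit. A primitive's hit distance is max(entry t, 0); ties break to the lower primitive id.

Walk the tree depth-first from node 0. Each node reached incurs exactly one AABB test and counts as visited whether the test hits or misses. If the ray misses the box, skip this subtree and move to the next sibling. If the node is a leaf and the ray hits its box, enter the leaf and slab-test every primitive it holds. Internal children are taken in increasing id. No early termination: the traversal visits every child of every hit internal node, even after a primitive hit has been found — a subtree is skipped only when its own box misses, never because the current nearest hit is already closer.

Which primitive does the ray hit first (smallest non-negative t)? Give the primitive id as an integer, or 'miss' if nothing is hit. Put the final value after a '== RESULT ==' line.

Traverse from the root:
N0 x:[7/2,25] y:[0,19] z:[28/3,68/3] -> hit [28/3,19], descend [1, 7, 10, 12]
  N1 x:[11/2,23/2] y:[0,5] z:[34/3,59/3] -> miss, prune
  N7 x:[7/2,11] y:[17/2,35/2] z:[37/3,20] -> miss, prune
  N10 x:[10,47/2] y:[7/2,29/2] z:[28/3,14] -> hit [10,14], descend [2, 4]
    N2 x:[10,35/2] y:[4,14] z:[29/3,12] -> hit [10,12] leaf, test {P3(miss), P17(miss)}
    N4 x:[16,47/2] y:[7/2,29/2] z:[28/3,14] -> miss, prune
  N12 x:[12,25] y:[9/2,19] z:[46/3,68/3] -> hit [46/3,19], descend [5, 9]
    N5 x:[25/2,29/2] y:[9/2,17/2] z:[55/3,68/3] -> miss, prune
    N9 x:[12,25] y:[13/2,19] z:[46/3,65/3] -> hit [46/3,19] leaf, test {P7(miss), P11(miss), P15@t=37/2}

order=[0, 1, 7, 10, 2, 4, 12, 5, 9]  |boxes|=9  |leaves|=2  hit=P15

== RESULT ==
15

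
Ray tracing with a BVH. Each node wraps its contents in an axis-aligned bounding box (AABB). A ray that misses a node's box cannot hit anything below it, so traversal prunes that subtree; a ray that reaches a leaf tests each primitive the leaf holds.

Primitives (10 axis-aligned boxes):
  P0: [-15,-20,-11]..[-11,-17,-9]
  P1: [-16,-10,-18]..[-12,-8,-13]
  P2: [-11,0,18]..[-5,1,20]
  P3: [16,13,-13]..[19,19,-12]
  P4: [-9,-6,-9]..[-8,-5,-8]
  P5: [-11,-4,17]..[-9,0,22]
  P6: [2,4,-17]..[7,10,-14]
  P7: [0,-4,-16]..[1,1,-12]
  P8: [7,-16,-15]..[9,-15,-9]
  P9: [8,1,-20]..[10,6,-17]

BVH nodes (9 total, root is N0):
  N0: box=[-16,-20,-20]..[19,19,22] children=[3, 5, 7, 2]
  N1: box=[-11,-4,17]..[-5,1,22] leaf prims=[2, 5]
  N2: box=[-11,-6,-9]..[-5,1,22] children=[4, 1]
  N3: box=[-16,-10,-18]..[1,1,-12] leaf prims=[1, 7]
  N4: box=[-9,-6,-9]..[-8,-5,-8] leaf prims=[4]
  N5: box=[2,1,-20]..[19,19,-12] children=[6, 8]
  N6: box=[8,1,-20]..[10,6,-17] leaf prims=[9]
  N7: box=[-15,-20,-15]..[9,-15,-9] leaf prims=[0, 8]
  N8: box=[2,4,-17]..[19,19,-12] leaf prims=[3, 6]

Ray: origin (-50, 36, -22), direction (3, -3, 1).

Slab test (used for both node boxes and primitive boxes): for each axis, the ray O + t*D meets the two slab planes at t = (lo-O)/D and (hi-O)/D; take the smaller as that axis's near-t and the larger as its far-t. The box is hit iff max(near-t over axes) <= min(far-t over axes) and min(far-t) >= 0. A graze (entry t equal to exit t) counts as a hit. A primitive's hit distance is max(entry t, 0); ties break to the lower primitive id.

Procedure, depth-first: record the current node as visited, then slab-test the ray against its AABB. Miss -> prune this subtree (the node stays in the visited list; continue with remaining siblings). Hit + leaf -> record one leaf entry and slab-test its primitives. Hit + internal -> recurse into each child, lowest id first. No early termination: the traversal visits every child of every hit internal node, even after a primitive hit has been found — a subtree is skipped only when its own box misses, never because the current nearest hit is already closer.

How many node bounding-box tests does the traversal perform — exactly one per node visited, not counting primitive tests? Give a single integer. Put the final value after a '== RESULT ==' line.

Trace the traversal:
N0 x:[34/3,23] y:[17/3,56/3] z:[2,44] -> hit [34/3,56/3], descend [2, 3, 5, 7]
  N2 x:[13,15] y:[35/3,14] z:[13,44] -> hit [13,14], descend [1, 4]
    N1 x:[13,15] y:[35/3,40/3] z:[39,44] -> miss, prune
    N4 x:[41/3,14] y:[41/3,14] z:[13,14] -> hit [41/3,14] leaf, test {P4@t=41/3}
  N3 x:[34/3,17] y:[35/3,46/3] z:[4,10] -> miss, prune
  N5 x:[52/3,23] y:[17/3,35/3] z:[2,10] -> miss, prune
  N7 x:[35/3,59/3] y:[17,56/3] z:[7,13] -> miss, prune

Summary -> nodes [0, 2, 1, 4, 3, 5, 7]; box-tests=7; leaf-entries=1; first=P4

== RESULT ==
7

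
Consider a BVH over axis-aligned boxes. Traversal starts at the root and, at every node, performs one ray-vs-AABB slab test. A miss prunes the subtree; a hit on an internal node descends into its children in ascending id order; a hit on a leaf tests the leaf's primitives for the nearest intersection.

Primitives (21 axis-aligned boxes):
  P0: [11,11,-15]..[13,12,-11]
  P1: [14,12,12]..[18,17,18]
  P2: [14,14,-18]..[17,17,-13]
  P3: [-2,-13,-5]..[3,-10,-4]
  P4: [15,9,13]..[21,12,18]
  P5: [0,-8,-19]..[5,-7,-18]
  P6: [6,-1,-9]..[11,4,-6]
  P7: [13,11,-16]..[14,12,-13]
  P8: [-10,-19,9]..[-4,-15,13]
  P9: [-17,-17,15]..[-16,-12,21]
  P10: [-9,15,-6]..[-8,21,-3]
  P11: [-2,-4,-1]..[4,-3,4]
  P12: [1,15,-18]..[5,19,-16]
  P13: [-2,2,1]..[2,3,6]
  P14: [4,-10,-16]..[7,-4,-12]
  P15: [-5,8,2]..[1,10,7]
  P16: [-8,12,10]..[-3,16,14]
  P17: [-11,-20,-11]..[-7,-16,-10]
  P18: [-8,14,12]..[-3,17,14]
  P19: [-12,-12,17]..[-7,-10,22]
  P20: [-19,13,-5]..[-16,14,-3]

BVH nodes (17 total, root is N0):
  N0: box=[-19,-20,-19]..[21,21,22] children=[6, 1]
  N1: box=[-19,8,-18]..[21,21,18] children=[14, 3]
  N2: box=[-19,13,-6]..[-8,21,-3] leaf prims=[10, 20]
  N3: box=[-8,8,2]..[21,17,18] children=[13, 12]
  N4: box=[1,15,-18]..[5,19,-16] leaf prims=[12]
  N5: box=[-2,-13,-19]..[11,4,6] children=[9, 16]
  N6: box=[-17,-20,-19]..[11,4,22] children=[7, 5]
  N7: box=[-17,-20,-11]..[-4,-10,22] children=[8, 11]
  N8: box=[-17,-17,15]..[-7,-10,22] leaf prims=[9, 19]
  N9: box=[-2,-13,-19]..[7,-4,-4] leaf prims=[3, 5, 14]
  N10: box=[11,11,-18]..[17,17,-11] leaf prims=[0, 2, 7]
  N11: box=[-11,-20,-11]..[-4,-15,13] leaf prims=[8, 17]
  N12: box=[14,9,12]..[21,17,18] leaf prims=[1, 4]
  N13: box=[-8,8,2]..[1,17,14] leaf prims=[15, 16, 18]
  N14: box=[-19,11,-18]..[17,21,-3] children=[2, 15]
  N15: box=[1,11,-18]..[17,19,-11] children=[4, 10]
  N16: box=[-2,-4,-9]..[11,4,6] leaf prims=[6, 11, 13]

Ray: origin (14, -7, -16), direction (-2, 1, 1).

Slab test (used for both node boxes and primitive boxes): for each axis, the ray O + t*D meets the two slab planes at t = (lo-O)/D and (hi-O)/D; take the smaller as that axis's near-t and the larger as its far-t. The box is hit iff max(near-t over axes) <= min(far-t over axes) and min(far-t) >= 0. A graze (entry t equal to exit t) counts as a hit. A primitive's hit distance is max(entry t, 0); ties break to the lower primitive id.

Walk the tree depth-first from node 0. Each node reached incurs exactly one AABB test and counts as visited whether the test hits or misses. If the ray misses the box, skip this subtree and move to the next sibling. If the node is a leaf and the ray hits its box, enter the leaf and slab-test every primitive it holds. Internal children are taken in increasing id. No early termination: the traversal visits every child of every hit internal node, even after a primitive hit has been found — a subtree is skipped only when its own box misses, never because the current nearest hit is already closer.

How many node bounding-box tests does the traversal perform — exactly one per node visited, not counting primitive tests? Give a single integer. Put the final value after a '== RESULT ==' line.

Traverse from the root:
N0 x:[-7/2,33/2] y:[-13,28] z:[-3,38] -> hit [-3,33/2], descend [1, 6]
  N1 x:[-7/2,33/2] y:[15,28] z:[-2,34] -> hit [15,33/2], descend [3, 14]
    N3 x:[-7/2,11] y:[15,24] z:[18,34] -> miss, prune
    N14 x:[-3/2,33/2] y:[18,28] z:[-2,13] -> miss, prune
  N6 x:[3/2,31/2] y:[-13,11] z:[-3,38] -> hit [3/2,11], descend [5, 7]
    N5 x:[3/2,8] y:[-6,11] z:[-3,22] -> hit [3/2,8], descend [9, 16]
      N9 x:[7/2,8] y:[-6,3] z:[-3,12] -> miss, prune
      N16 x:[3/2,8] y:[3,11] z:[7,22] -> hit [7,8] leaf, test {P6(miss), P11(miss), P13(miss)}
    N7 x:[9,31/2] y:[-13,-3] z:[5,38] -> miss, prune

order=[0, 1, 3, 14, 6, 5, 9, 16, 7]  |boxes|=9  |leaves|=1  hit=miss

== RESULT ==
9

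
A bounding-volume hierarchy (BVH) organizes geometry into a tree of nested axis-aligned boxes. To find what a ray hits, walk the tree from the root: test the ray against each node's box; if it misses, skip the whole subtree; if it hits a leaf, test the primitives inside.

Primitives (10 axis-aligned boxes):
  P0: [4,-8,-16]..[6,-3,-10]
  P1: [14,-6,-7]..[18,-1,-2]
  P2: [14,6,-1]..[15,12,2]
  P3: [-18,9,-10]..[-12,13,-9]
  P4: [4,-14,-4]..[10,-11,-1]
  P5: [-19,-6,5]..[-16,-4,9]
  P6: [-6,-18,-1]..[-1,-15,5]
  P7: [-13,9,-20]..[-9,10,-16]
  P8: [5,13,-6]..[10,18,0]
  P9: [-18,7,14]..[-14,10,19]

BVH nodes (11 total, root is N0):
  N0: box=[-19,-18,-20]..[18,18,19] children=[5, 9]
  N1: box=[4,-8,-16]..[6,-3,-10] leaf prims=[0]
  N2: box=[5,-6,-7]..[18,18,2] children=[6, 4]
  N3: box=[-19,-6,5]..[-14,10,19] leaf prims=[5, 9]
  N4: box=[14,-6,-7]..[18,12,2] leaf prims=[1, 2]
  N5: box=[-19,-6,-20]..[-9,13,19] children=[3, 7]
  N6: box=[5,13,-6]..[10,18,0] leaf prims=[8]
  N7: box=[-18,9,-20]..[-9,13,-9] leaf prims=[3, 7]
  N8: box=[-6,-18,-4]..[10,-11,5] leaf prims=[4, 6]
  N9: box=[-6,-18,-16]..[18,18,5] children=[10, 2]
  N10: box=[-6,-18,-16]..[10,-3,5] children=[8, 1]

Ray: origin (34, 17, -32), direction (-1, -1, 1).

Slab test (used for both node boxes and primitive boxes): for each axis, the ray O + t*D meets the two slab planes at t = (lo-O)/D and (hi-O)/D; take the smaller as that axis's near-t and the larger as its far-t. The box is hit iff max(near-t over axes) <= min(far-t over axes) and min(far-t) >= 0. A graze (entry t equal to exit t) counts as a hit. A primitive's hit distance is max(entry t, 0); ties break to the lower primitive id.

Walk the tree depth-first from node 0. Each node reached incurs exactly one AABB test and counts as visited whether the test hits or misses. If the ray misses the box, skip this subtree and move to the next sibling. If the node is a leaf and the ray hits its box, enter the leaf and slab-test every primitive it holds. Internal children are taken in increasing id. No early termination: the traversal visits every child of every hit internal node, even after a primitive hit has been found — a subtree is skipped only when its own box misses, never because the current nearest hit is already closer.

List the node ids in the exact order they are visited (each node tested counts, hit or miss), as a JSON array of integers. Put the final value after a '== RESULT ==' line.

Traverse from the root:
N0 x:[16,53] y:[-1,35] z:[12,51] -> hit [16,35], descend [5, 9]
  N5 x:[43,53] y:[4,23] z:[12,51] -> miss, prune
  N9 x:[16,40] y:[-1,35] z:[16,37] -> hit [16,35], descend [2, 10]
    N2 x:[16,29] y:[-1,23] z:[25,34] -> miss, prune
    N10 x:[24,40] y:[20,35] z:[16,37] -> hit [24,35], descend [1, 8]
      N1 x:[28,30] y:[20,25] z:[16,22] -> miss, prune
      N8 x:[24,40] y:[28,35] z:[28,37] -> hit [28,35] leaf, test {P4@t=28, P6@t=35}

7 AABB tests over nodes [0, 5, 9, 2, 10, 1, 8]; 1 leaf entered; closest P4.

== RESULT ==
[0, 5, 9, 2, 10, 1, 8]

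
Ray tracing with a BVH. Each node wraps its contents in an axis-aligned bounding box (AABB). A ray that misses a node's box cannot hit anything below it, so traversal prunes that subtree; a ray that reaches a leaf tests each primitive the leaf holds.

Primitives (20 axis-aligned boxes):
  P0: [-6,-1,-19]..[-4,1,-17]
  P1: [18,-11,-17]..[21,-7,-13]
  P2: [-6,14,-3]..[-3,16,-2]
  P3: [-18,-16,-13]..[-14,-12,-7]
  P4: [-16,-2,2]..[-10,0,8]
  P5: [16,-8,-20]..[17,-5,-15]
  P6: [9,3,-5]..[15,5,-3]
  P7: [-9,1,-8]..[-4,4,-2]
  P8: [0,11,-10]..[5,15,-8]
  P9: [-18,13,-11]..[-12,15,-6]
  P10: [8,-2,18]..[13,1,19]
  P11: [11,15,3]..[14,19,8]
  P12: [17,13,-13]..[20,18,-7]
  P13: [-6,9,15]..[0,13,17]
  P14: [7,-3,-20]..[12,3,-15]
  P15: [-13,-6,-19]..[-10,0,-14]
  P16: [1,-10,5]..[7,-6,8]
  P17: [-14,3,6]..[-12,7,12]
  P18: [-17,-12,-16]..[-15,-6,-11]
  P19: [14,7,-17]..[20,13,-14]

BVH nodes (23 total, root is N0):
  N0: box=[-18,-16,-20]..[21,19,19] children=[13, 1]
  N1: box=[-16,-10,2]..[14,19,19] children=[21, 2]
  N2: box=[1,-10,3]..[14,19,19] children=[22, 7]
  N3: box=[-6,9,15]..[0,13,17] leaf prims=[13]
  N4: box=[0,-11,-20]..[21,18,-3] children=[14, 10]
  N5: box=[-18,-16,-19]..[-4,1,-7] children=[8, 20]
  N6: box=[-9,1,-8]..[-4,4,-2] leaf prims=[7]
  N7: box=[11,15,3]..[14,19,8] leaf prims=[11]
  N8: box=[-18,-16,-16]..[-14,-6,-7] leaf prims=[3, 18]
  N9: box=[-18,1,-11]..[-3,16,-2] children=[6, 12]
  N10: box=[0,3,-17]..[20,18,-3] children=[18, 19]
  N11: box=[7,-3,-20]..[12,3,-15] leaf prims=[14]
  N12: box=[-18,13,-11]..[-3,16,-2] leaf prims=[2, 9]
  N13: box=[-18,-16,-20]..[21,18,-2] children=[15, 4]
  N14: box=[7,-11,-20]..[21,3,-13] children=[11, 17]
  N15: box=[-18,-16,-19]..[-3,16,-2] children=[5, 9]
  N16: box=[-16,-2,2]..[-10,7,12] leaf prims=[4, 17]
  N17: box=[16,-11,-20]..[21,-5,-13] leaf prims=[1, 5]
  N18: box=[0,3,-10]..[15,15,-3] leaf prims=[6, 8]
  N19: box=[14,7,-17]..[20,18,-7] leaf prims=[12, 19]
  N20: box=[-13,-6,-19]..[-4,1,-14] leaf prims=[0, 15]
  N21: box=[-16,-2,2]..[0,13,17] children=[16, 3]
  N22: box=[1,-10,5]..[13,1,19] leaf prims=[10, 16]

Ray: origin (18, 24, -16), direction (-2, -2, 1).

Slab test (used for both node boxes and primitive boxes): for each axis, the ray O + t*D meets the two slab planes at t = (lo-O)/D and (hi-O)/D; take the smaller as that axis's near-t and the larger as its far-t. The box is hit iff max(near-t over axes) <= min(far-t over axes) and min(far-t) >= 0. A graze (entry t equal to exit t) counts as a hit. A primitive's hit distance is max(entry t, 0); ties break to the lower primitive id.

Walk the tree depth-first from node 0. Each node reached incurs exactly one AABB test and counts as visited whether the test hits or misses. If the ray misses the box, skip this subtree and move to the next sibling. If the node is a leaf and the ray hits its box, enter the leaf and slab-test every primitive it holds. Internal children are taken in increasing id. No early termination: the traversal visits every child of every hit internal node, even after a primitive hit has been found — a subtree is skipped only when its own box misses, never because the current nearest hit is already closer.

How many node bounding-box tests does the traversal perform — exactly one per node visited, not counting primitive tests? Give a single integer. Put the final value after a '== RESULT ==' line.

Traverse from the root:
N0 x:[-3/2,18] y:[5/2,20] z:[-4,35] -> hit [5/2,18], descend [1, 13]
  N1 x:[2,17] y:[5/2,17] z:[18,35] -> miss, prune
  N13 x:[-3/2,18] y:[3,20] z:[-4,14] -> hit [3,14], descend [4, 15]
    N4 x:[-3/2,9] y:[3,35/2] z:[-4,13] -> hit [3,9], descend [10, 14]
      N10 x:[-1,9] y:[3,21/2] z:[-1,13] -> hit [3,9], descend [18, 19]
        N18 x:[3/2,9] y:[9/2,21/2] z:[6,13] -> hit [6,9] leaf, test {P6(miss), P8@t=13/2}
        N19 x:[-1,2] y:[3,17/2] z:[-1,9] -> miss, prune
      N14 x:[-3/2,11/2] y:[21/2,35/2] z:[-4,3] -> miss, prune
    N15 x:[21/2,18] y:[4,20] z:[-3,14] -> hit [21/2,14], descend [5, 9]
      N5 x:[11,18] y:[23/2,20] z:[-3,9] -> miss, prune
      N9 x:[21/2,18] y:[4,23/2] z:[5,14] -> hit [21/2,23/2], descend [6, 12]
        N6 x:[11,27/2] y:[10,23/2] z:[8,14] -> hit [11,23/2] leaf, test {P7@t=11}
        N12 x:[21/2,18] y:[4,11/2] z:[5,14] -> miss, prune

Summary -> nodes [0, 1, 13, 4, 10, 18, 19, 14, 15, 5, 9, 6, 12]; box-tests=13; leaf-entries=2; first=P8

== RESULT ==
13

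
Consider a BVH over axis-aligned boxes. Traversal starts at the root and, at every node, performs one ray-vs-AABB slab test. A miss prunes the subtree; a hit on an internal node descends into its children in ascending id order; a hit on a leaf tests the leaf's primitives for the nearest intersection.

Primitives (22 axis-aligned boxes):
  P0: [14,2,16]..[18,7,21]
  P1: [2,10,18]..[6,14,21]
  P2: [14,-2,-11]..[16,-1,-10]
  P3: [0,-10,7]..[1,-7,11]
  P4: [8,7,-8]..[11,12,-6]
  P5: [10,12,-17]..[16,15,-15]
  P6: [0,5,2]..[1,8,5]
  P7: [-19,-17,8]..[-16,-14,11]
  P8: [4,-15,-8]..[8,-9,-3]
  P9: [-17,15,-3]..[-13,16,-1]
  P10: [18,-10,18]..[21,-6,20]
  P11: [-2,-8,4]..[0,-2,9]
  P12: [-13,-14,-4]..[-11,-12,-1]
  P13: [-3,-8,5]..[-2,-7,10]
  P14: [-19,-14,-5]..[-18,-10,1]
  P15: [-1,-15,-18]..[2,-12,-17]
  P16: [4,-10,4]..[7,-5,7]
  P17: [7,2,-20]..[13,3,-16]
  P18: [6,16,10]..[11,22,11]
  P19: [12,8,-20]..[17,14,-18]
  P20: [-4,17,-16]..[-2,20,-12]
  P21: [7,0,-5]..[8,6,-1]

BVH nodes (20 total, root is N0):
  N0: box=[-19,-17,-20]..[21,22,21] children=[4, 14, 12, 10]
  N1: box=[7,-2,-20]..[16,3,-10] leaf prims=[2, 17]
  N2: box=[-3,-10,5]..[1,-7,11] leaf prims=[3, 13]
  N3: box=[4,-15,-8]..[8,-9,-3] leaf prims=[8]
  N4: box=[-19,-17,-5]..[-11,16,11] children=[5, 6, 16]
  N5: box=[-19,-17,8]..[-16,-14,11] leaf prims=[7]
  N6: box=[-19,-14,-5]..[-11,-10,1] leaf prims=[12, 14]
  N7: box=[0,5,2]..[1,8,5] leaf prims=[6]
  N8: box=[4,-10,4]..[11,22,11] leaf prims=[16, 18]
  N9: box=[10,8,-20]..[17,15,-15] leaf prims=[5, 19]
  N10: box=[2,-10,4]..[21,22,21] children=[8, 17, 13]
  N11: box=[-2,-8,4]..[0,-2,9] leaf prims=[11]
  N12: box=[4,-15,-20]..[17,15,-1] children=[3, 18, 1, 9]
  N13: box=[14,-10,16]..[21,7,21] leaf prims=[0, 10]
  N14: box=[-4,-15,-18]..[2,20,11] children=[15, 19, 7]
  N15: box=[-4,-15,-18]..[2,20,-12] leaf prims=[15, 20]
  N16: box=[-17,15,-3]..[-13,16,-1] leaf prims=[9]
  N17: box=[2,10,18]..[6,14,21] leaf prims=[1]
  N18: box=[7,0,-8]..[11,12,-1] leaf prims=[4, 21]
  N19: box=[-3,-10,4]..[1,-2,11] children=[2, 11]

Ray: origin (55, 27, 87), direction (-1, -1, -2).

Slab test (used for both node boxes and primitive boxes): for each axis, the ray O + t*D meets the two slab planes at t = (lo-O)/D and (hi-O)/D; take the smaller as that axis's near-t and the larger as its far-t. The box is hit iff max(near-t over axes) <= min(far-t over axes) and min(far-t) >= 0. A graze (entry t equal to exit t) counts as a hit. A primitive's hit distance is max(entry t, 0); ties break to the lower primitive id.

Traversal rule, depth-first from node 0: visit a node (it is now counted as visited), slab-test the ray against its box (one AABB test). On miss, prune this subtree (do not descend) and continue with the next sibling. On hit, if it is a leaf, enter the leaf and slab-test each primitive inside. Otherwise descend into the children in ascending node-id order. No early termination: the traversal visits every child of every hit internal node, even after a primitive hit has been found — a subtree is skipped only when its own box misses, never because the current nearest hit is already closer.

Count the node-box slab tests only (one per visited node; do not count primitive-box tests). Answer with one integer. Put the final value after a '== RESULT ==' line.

Trace the traversal:
N0 x:[34,74] y:[5,44] z:[33,107/2] -> hit [34,44], descend [4, 10, 12, 14]
  N4 x:[66,74] y:[11,44] z:[38,46] -> miss, prune
  N10 x:[34,53] y:[5,37] z:[33,83/2] -> hit [34,37], descend [8, 13, 17]
    N8 x:[44,51] y:[5,37] z:[38,83/2] -> miss, prune
    N13 x:[34,41] y:[20,37] z:[33,71/2] -> hit [34,71/2] leaf, test {P0(miss), P10@t=34}
    N17 x:[49,53] y:[13,17] z:[33,69/2] -> miss, prune
  N12 x:[38,51] y:[12,42] z:[44,107/2] -> miss, prune
  N14 x:[53,59] y:[7,42] z:[38,105/2] -> miss, prune

8 AABB tests over nodes [0, 4, 10, 8, 13, 17, 12, 14]; 1 leaf entered; closest P10.

== RESULT ==
8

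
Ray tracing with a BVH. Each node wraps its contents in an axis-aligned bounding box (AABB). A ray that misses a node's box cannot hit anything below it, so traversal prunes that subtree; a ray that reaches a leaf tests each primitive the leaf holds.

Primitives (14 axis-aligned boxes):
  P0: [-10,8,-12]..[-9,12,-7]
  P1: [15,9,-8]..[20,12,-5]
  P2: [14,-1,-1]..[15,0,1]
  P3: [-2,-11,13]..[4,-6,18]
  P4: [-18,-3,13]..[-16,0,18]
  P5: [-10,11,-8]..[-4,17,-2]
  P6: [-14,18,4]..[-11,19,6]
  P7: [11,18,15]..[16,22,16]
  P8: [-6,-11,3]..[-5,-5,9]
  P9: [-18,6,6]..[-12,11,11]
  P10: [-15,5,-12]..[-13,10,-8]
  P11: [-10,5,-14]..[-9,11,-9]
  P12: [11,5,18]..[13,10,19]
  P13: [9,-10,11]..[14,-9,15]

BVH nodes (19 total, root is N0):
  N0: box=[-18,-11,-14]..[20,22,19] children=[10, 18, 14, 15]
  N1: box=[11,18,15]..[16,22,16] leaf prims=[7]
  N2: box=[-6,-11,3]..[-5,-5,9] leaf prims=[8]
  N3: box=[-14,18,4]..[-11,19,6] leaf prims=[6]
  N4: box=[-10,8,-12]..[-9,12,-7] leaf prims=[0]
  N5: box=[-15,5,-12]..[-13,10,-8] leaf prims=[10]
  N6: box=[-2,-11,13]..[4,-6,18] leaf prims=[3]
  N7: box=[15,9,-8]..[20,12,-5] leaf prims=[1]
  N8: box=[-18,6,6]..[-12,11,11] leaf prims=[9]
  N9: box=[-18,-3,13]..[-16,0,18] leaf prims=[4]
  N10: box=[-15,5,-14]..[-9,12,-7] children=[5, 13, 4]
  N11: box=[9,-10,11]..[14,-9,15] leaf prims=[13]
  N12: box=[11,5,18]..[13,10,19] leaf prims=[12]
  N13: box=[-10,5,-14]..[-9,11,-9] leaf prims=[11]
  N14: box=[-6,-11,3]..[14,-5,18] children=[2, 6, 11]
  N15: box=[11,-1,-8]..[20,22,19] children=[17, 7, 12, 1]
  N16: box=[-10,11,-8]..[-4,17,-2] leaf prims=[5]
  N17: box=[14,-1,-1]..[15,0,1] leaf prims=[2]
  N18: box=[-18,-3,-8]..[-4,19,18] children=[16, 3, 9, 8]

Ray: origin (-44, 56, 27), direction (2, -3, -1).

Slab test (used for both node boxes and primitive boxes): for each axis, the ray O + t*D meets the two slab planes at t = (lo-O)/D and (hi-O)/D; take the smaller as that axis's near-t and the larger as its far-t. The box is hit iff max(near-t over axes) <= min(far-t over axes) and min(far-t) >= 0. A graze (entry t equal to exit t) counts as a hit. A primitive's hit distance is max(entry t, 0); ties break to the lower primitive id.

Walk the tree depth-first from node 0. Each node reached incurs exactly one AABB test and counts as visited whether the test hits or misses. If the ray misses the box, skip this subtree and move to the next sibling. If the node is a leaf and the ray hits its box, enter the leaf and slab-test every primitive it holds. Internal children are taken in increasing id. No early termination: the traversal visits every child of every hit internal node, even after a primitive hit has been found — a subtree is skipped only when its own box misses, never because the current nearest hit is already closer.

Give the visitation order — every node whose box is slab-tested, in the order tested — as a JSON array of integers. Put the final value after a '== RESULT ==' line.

Trace the traversal:
N0 x:[13,32] y:[34/3,67/3] z:[8,41] -> hit [13,67/3], descend [10, 14, 15, 18]
  N10 x:[29/2,35/2] y:[44/3,17] z:[34,41] -> miss, prune
  N14 x:[19,29] y:[61/3,67/3] z:[9,24] -> hit [61/3,67/3], descend [2, 6, 11]
    N2 x:[19,39/2] y:[61/3,67/3] z:[18,24] -> miss, prune
    N6 x:[21,24] y:[62/3,67/3] z:[9,14] -> miss, prune
    N11 x:[53/2,29] y:[65/3,22] z:[12,16] -> miss, prune
  N15 x:[55/2,32] y:[34/3,19] z:[8,35] -> miss, prune
  N18 x:[13,20] y:[37/3,59/3] z:[9,35] -> hit [13,59/3], descend [3, 8, 9, 16]
    N3 x:[15,33/2] y:[37/3,38/3] z:[21,23] -> miss, prune
    N8 x:[13,16] y:[15,50/3] z:[16,21] -> hit [16,16] leaf, test {P9@t=16}
    N9 x:[13,14] y:[56/3,59/3] z:[9,14] -> miss, prune
    N16 x:[17,20] y:[13,15] z:[29,35] -> miss, prune

Summary -> nodes [0, 10, 14, 2, 6, 11, 15, 18, 3, 8, 9, 16]; box-tests=12; leaf-entries=1; first=P9

== RESULT ==
[0, 10, 14, 2, 6, 11, 15, 18, 3, 8, 9, 16]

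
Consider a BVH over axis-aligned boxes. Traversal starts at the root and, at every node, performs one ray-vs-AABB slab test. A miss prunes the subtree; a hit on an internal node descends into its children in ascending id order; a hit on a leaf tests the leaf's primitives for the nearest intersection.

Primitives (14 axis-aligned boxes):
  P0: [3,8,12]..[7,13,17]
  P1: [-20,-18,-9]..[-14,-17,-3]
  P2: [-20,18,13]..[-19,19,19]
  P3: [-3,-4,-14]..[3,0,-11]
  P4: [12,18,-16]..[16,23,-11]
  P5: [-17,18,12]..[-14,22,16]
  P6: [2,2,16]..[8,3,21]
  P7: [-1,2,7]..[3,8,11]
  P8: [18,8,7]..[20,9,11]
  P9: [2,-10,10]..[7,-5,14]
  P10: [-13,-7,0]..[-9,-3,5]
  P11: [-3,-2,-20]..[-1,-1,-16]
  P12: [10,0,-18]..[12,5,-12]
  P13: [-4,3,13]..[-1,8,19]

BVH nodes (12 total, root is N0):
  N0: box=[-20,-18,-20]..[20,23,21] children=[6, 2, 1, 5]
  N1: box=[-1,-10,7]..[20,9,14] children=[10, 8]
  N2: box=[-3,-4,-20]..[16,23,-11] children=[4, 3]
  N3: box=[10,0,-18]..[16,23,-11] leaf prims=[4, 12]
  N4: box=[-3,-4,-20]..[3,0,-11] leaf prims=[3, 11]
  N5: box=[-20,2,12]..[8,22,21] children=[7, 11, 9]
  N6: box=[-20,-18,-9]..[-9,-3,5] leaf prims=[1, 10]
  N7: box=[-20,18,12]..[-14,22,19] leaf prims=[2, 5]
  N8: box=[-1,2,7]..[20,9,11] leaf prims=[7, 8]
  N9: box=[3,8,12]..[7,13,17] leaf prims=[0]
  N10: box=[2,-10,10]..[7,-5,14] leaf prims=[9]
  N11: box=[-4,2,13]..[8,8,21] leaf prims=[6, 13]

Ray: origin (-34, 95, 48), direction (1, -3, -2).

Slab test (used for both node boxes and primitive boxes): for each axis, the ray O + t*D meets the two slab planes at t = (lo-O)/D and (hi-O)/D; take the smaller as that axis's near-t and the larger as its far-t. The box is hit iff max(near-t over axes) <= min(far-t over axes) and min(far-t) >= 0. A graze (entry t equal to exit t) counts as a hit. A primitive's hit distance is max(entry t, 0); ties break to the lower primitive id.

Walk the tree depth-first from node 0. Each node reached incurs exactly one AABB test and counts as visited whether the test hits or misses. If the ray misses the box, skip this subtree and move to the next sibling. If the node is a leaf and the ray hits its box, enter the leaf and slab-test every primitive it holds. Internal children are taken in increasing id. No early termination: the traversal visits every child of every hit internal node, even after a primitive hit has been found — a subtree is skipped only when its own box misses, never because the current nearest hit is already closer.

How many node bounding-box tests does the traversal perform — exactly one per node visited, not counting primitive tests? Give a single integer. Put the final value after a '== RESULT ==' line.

Walk:
N0 x:[14,54] y:[24,113/3] z:[27/2,34] -> hit [24,34], descend [1, 2, 5, 6]
  N1 x:[33,54] y:[86/3,35] z:[17,41/2] -> miss, prune
  N2 x:[31,50] y:[24,33] z:[59/2,34] -> hit [31,33], descend [3, 4]
    N3 x:[44,50] y:[24,95/3] z:[59/2,33] -> miss, prune
    N4 x:[31,37] y:[95/3,33] z:[59/2,34] -> hit [95/3,33] leaf, test {P3(miss), P11@t=32}
  N5 x:[14,42] y:[73/3,31] z:[27/2,18] -> miss, prune
  N6 x:[14,25] y:[98/3,113/3] z:[43/2,57/2] -> miss, prune

7 AABB tests over nodes [0, 1, 2, 3, 4, 5, 6]; 1 leaf entered; closest P11.

== RESULT ==
7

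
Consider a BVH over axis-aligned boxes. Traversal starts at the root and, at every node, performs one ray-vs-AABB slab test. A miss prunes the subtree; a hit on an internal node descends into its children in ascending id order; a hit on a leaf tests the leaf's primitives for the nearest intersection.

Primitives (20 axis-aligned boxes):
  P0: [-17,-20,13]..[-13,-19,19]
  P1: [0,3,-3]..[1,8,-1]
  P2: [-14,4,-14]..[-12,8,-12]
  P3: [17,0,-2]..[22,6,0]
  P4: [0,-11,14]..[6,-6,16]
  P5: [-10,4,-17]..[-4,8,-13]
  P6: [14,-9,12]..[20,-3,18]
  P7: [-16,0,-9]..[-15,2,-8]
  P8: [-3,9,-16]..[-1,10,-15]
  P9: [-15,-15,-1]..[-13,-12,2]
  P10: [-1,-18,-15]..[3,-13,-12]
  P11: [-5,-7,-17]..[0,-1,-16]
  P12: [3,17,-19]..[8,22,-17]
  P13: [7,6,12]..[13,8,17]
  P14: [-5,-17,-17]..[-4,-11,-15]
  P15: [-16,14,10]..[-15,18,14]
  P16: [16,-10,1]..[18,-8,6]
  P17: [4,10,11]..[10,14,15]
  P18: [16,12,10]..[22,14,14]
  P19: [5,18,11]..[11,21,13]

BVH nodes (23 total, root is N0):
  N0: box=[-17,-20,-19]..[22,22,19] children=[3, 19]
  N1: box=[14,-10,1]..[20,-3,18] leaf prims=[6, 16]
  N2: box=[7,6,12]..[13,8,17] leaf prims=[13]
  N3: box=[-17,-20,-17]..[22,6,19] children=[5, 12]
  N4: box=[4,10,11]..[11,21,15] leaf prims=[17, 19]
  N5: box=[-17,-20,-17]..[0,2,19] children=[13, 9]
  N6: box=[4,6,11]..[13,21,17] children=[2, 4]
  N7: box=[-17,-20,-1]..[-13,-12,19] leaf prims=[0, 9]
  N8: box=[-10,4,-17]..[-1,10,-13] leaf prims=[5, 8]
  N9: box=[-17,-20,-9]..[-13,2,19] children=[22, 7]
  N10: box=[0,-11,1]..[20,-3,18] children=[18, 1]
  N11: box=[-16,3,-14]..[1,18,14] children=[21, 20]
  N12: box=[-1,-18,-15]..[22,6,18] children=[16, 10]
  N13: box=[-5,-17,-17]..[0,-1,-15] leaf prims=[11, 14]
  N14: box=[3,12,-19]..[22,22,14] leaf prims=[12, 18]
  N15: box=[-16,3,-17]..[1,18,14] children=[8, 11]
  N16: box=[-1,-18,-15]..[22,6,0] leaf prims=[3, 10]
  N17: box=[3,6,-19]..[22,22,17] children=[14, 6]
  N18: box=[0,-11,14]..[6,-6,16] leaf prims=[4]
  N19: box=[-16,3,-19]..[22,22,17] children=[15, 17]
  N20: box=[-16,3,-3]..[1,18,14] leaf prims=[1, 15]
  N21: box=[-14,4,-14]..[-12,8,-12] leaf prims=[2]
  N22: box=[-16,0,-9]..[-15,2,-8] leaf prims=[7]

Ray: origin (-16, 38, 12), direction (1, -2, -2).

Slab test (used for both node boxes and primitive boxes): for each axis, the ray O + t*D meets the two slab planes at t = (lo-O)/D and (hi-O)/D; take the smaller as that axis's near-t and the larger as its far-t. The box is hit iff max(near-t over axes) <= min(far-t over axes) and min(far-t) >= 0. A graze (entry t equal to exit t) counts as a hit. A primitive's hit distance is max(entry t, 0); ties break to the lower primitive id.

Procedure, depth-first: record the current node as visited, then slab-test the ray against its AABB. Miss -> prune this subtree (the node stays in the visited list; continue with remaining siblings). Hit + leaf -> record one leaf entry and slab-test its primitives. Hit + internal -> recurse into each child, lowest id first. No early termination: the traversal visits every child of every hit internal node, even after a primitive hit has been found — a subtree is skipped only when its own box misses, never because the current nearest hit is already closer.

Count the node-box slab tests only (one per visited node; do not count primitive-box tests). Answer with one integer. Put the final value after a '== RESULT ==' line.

Walk:
N0 x:[-1,38] y:[8,29] z:[-7/2,31/2] -> hit [8,31/2], descend [3, 19]
  N3 x:[-1,38] y:[16,29] z:[-7/2,29/2] -> miss, prune
  N19 x:[0,38] y:[8,35/2] z:[-5/2,31/2] -> hit [8,31/2], descend [15, 17]
    N15 x:[0,17] y:[10,35/2] z:[-1,29/2] -> hit [10,29/2], descend [8, 11]
      N8 x:[6,15] y:[14,17] z:[25/2,29/2] -> hit [14,29/2] leaf, test {P5(miss), P8@t=14}
      N11 x:[0,17] y:[10,35/2] z:[-1,13] -> hit [10,13], descend [20, 21]
        N20 x:[0,17] y:[10,35/2] z:[-1,15/2] -> miss, prune
        N21 x:[2,4] y:[15,17] z:[12,13] -> miss, prune
    N17 x:[19,38] y:[8,16] z:[-5/2,31/2] -> miss, prune

9 AABB tests over nodes [0, 3, 19, 15, 8, 11, 20, 21, 17]; 1 leaf entered; closest P8.

== RESULT ==
9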